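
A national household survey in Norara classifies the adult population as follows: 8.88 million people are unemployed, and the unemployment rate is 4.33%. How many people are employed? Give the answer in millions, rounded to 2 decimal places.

About 196.20 million are employed.

Labor force = U / u = 8.88 / 0.0433 ≈ 205.08 million.
Employed = labor force − unemployed = 205.08 − 8.88 = 196.20 million.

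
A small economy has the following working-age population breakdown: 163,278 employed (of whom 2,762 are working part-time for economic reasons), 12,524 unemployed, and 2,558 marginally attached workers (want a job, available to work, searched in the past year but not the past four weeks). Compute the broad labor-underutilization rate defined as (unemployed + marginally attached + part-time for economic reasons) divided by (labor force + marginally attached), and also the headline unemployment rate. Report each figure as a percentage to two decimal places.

Labor force = 163,278 + 12,524 = 175,802.
Numerator = 12,524 + 2,558 + 2,762 = 17,844.
Denominator = 175,802 + 2,558 = 178,360.
Broad rate = 17,844 / 178,360 = 10.00%.
Headline unemployment rate = 12,524 / 175,802 = 7.12%.

Broad underutilization rate ≈ 10.00%; headline unemployment rate ≈ 7.12%.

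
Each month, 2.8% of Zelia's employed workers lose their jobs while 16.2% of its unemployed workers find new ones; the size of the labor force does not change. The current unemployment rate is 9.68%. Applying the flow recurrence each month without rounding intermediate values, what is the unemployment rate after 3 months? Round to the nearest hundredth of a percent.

Unemployment rate after three months ≈ 12.05%.

With a fixed labor force, u_{t+1} = u_t + s·(1−u_t) − f·u_t = u_t·(1−s−f) + s.
Here 1−s−f = 0.810 and s = 0.028.
u_1 = 0.096800 × 0.810 + 0.028 = 0.106408.
u_2 = 0.106408 × 0.810 + 0.028 = 0.114190.
u_3 = 0.114190 × 0.810 + 0.028 = 0.120494.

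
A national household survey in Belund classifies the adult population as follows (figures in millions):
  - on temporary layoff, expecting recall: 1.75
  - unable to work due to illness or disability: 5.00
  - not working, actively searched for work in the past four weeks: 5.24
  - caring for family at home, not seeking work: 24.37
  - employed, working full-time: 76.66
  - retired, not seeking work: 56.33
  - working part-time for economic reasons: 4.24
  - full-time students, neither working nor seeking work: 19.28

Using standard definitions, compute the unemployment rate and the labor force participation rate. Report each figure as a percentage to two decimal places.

Employed = 76.66 + 4.24 = 80.90 million (anyone who worked, including part-time for economic reasons, counts as employed).
Unemployed = 1.75 + 5.24 = 6.99 million (jobless and actively searching, or on temporary layoff).
Labor force = 80.90 + 6.99 = 87.89 million.
Not in labor force = 5.00 + 24.37 + 56.33 + 19.28 = 104.98 million (those not working and not actively searching are outside the labor force).
Civilian working-age population = 87.89 + 104.98 = 192.87 million.
Unemployment rate = 6.99 / 87.89 = 7.95%.
Labor force participation rate = 87.89 / 192.87 = 45.57%.

Unemployment rate ≈ 7.95%; labor force participation rate ≈ 45.57%.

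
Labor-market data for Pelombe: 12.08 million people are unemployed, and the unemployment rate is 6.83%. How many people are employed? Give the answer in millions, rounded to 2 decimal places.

Labor force = U / u = 12.08 / 0.0683 ≈ 176.87 million.
Employed = labor force − unemployed = 176.87 − 12.08 = 164.79 million.

About 164.79 million are employed.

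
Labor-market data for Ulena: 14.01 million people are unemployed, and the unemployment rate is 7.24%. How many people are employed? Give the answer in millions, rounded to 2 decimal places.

About 179.50 million are employed.

Labor force = U / u = 14.01 / 0.0724 ≈ 193.51 million.
Employed = labor force − unemployed = 193.51 − 14.01 = 179.50 million.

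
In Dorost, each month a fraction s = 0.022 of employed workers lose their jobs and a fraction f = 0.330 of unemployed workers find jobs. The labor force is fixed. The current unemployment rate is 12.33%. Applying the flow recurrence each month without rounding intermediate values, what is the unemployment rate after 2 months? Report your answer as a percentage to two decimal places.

Unemployment rate after two months ≈ 8.80%.

With a fixed labor force, u_{t+1} = u_t + s·(1−u_t) − f·u_t = u_t·(1−s−f) + s.
Here 1−s−f = 0.648 and s = 0.022.
u_1 = 0.123300 × 0.648 + 0.022 = 0.101898.
u_2 = 0.101898 × 0.648 + 0.022 = 0.088030.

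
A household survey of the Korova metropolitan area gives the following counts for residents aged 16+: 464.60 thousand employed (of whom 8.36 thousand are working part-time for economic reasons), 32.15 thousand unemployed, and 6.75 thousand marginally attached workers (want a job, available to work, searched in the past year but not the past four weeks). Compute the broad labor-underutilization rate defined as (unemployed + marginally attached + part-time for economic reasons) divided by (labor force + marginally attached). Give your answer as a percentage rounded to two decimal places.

Broad underutilization rate ≈ 9.39%.

Labor force = 464.60 + 32.15 = 496.75 thousand.
Numerator = 32.15 + 6.75 + 8.36 = 47.26 thousand.
Denominator = 496.75 + 6.75 = 503.50 thousand.
Broad rate = 47.26 / 503.50 = 9.39%.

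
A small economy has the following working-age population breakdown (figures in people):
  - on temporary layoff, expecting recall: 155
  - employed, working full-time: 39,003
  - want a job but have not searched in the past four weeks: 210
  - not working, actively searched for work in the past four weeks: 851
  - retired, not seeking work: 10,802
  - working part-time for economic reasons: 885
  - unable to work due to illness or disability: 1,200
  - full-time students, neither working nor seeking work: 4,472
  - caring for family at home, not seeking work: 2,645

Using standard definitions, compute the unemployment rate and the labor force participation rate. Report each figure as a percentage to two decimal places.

Employed = 39,003 + 885 = 39,888 (anyone who worked, including part-time for economic reasons, counts as employed).
Unemployed = 155 + 851 = 1,006 (jobless and actively searching, or on temporary layoff).
Labor force = 39,888 + 1,006 = 40,894.
Not in labor force = 210 + 10,802 + 1,200 + 4,472 + 2,645 = 19,329 (those not working and not actively searching are outside the labor force — including those who want a job but have given up searching).
Civilian working-age population = 40,894 + 19,329 = 60,223.
Unemployment rate = 1,006 / 40,894 = 2.46%.
Labor force participation rate = 40,894 / 60,223 = 67.90%.

Unemployment rate ≈ 2.46%; labor force participation rate ≈ 67.90%.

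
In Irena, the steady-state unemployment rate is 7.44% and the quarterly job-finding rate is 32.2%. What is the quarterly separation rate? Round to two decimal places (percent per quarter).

From u* = s/(s+f): s = u·f/(1−u).
s = 0.0744 × 32.2 / (1 − 0.0744) = 2.3957 / 0.9256 ≈ 2.59% per quarter.

Separation rate ≈ 2.59% per quarter.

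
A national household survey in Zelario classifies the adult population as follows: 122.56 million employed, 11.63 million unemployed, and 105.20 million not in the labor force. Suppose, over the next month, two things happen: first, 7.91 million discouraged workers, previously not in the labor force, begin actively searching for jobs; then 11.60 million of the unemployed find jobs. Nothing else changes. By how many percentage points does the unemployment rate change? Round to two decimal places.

Initially, labor force = 122.56 + 11.63 = 134.19 million, so u = 11.63/134.19 = 8.67%.
After the first change, unemployed and labor force both rise by 7.91 → E = 122.56, U = 19.54, labor force = 142.10 million.
After the second change, unemployed falls and employed rises by 11.60; labor force unchanged → E = 134.16, U = 7.94, labor force = 142.10 million.
New unemployment rate = 7.94 / 142.10 = 5.59%.
Change = 5.59% − 8.67% = −3.08 percentage points.

The unemployment rate changes by −3.08 percentage points.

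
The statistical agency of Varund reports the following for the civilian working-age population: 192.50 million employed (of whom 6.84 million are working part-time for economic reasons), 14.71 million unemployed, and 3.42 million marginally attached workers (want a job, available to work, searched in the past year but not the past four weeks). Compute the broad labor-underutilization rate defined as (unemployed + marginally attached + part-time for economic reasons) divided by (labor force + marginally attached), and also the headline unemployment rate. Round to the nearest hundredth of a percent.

Broad underutilization rate ≈ 11.85%; headline unemployment rate ≈ 7.10%.

Labor force = 192.50 + 14.71 = 207.21 million.
Numerator = 14.71 + 3.42 + 6.84 = 24.97 million.
Denominator = 207.21 + 3.42 = 210.63 million.
Broad rate = 24.97 / 210.63 = 11.85%.
Headline unemployment rate = 14.71 / 207.21 = 7.10%.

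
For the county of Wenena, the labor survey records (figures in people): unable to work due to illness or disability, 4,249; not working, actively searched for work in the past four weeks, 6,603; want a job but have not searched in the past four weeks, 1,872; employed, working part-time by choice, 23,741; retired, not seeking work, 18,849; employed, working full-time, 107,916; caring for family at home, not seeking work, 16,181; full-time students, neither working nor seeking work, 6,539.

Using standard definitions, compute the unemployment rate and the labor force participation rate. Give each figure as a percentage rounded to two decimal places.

Employed = 23,741 + 107,916 = 131,657.
Unemployed = 6,603.
Labor force = 131,657 + 6,603 = 138,260.
Not in labor force = 4,249 + 1,872 + 18,849 + 16,181 + 6,539 = 47,690 (those not working and not actively searching are outside the labor force — including those who want a job but have given up searching).
Civilian working-age population = 138,260 + 47,690 = 185,950.
Unemployment rate = 6,603 / 138,260 = 4.78%.
Labor force participation rate = 138,260 / 185,950 = 74.35%.

Unemployment rate ≈ 4.78%; labor force participation rate ≈ 74.35%.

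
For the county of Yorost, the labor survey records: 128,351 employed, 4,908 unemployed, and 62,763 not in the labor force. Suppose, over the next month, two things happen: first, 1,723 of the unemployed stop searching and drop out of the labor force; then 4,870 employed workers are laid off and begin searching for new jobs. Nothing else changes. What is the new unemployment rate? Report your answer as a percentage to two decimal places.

New unemployment rate ≈ 6.12%.

Initially, labor force = 128,351 + 4,908 = 133,259, so u = 4,908/133,259 = 3.68%.
After the first change, unemployed and labor force both fall by 1,723 → E = 128,351, U = 3,185, labor force = 131,536.
After the second change, employed falls and unemployed rises by 4,870; labor force unchanged → E = 123,481, U = 8,055, labor force = 131,536.
New unemployment rate = 8,055 / 131,536 = 6.12%.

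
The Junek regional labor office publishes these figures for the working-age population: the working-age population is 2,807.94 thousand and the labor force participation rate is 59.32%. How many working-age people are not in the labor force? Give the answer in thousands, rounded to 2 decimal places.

Share not in the labor force = 1 − 0.5932 = 0.4068.
Not in labor force = 0.4068 × 2,807.94 ≈ 1,142.27 thousand.

About 1,142.27 thousand are not in the labor force.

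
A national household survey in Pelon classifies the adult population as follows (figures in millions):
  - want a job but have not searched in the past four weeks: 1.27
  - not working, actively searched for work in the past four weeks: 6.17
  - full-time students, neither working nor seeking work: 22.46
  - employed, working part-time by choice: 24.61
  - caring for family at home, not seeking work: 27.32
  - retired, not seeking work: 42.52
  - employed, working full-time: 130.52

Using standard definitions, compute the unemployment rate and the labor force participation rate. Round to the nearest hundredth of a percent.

Unemployment rate ≈ 3.83%; labor force participation rate ≈ 63.29%.

Employed = 24.61 + 130.52 = 155.13 million.
Unemployed = 6.17 million.
Labor force = 155.13 + 6.17 = 161.30 million.
Not in labor force = 1.27 + 22.46 + 27.32 + 42.52 = 93.57 million (those not working and not actively searching are outside the labor force — including those who want a job but have given up searching).
Civilian working-age population = 161.30 + 93.57 = 254.87 million.
Unemployment rate = 6.17 / 161.30 = 3.83%.
Labor force participation rate = 161.30 / 254.87 = 63.29%.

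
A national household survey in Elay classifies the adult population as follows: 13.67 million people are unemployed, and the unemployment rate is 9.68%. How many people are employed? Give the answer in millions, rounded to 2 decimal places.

Labor force = U / u = 13.67 / 0.0968 ≈ 141.22 million.
Employed = labor force − unemployed = 141.22 − 13.67 = 127.55 million.

About 127.55 million are employed.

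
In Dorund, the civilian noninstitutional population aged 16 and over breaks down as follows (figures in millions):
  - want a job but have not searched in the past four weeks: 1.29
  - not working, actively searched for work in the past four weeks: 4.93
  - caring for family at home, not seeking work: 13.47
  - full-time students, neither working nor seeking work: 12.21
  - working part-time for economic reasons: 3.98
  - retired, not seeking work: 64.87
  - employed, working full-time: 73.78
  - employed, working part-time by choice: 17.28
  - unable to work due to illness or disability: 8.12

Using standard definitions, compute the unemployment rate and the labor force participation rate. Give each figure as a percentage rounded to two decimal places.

Employed = 3.98 + 73.78 + 17.28 = 95.04 million (anyone who worked, including part-time for economic reasons, counts as employed).
Unemployed = 4.93 million.
Labor force = 95.04 + 4.93 = 99.97 million.
Not in labor force = 1.29 + 13.47 + 12.21 + 64.87 + 8.12 = 99.96 million (those not working and not actively searching are outside the labor force — including those who want a job but have given up searching).
Civilian working-age population = 99.97 + 99.96 = 199.93 million.
Unemployment rate = 4.93 / 99.97 = 4.93%.
Labor force participation rate = 99.97 / 199.93 = 50.00%.

Unemployment rate ≈ 4.93%; labor force participation rate ≈ 50.00%.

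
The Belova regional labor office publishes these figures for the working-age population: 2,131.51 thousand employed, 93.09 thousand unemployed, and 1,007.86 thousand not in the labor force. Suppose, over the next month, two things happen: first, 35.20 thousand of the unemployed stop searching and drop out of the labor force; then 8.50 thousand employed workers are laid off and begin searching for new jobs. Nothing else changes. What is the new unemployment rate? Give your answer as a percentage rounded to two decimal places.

New unemployment rate ≈ 3.03%.

Initially, labor force = 2,131.51 + 93.09 = 2,224.60 thousand, so u = 93.09/2,224.60 = 4.18%.
After the first change, unemployed and labor force both fall by 35.20 → E = 2,131.51, U = 57.89, labor force = 2,189.40 thousand.
After the second change, employed falls and unemployed rises by 8.50; labor force unchanged → E = 2,123.01, U = 66.39, labor force = 2,189.40 thousand.
New unemployment rate = 66.39 / 2,189.40 = 3.03%.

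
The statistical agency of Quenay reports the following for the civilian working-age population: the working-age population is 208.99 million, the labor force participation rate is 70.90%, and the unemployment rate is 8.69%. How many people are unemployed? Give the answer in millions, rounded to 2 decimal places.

Labor force = 0.7090 × 208.99 = 148.17 million.
Unemployed = 0.0869 × 148.17 ≈ 12.88 million.

About 12.88 million are unemployed.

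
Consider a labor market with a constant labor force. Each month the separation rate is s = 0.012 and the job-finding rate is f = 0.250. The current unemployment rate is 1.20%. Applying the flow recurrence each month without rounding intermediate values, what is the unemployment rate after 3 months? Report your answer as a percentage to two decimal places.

With a fixed labor force, u_{t+1} = u_t + s·(1−u_t) − f·u_t = u_t·(1−s−f) + s.
Here 1−s−f = 0.738 and s = 0.012.
u_1 = 0.012000 × 0.738 + 0.012 = 0.020856.
u_2 = 0.020856 × 0.738 + 0.012 = 0.027392.
u_3 = 0.027392 × 0.738 + 0.012 = 0.032215.

Unemployment rate after three months ≈ 3.22%.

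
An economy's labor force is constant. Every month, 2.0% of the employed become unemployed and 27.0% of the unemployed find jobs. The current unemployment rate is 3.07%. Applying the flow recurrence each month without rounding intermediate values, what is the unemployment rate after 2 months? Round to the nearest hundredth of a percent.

Unemployment rate after two months ≈ 4.97%.

With a fixed labor force, u_{t+1} = u_t + s·(1−u_t) − f·u_t = u_t·(1−s−f) + s.
Here 1−s−f = 0.710 and s = 0.020.
u_1 = 0.030700 × 0.710 + 0.020 = 0.041797.
u_2 = 0.041797 × 0.710 + 0.020 = 0.049676.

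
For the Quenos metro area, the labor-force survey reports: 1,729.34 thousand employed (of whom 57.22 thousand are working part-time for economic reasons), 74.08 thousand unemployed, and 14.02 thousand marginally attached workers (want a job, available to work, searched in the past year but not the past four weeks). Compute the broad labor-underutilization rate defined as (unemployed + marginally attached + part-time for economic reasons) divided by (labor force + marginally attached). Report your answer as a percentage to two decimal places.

Broad underutilization rate ≈ 8.00%.

Labor force = 1,729.34 + 74.08 = 1,803.42 thousand.
Numerator = 74.08 + 14.02 + 57.22 = 145.32 thousand.
Denominator = 1,803.42 + 14.02 = 1,817.44 thousand.
Broad rate = 145.32 / 1,817.44 = 8.00%.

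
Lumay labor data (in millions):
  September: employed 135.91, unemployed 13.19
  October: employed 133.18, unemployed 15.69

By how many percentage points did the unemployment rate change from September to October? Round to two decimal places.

The unemployment rate changed by +1.69 percentage points.

September: labor force = 135.91 + 13.19 = 149.10; u = 13.19/149.10 = 8.85%.
October: labor force = 133.18 + 15.69 = 148.87; u = 15.69/148.87 = 10.54%.
Change = 10.54% − 8.85% = +1.69 pp.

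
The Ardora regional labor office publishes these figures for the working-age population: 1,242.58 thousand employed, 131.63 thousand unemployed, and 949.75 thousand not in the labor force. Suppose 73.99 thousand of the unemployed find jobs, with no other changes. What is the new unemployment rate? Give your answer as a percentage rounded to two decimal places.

Initially, labor force = 1,242.58 + 131.63 = 1,374.21 thousand, so u = 131.63/1,374.21 = 9.58%.
After the change, unemployed falls and employed rises by 73.99; labor force unchanged → E = 1,316.57, U = 57.64, labor force = 1,374.21 thousand.
New unemployment rate = 57.64 / 1,374.21 = 4.19%.

New unemployment rate ≈ 4.19%.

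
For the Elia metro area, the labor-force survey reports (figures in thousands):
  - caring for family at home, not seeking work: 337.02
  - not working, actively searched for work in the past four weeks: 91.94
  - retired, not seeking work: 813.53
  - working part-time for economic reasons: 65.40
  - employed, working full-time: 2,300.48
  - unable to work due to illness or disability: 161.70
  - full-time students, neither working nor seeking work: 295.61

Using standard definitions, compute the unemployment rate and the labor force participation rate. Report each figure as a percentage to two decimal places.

Employed = 65.40 + 2,300.48 = 2,365.88 thousand (anyone who worked, including part-time for economic reasons, counts as employed).
Unemployed = 91.94 thousand.
Labor force = 2,365.88 + 91.94 = 2,457.82 thousand.
Not in labor force = 337.02 + 813.53 + 161.70 + 295.61 = 1,607.86 thousand (those not working and not actively searching are outside the labor force).
Civilian working-age population = 2,457.82 + 1,607.86 = 4,065.68 thousand.
Unemployment rate = 91.94 / 2,457.82 = 3.74%.
Labor force participation rate = 2,457.82 / 4,065.68 = 60.45%.

Unemployment rate ≈ 3.74%; labor force participation rate ≈ 60.45%.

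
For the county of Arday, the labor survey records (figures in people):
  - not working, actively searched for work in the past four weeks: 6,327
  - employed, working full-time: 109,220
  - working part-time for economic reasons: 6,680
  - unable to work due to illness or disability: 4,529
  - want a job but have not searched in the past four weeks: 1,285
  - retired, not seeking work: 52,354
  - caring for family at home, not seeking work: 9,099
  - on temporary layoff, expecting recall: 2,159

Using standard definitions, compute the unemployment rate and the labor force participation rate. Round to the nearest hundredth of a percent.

Employed = 109,220 + 6,680 = 115,900 (anyone who worked, including part-time for economic reasons, counts as employed).
Unemployed = 6,327 + 2,159 = 8,486 (jobless and actively searching, or on temporary layoff).
Labor force = 115,900 + 8,486 = 124,386.
Not in labor force = 4,529 + 1,285 + 52,354 + 9,099 = 67,267 (those not working and not actively searching are outside the labor force — including those who want a job but have given up searching).
Civilian working-age population = 124,386 + 67,267 = 191,653.
Unemployment rate = 8,486 / 124,386 = 6.82%.
Labor force participation rate = 124,386 / 191,653 = 64.90%.

Unemployment rate ≈ 6.82%; labor force participation rate ≈ 64.90%.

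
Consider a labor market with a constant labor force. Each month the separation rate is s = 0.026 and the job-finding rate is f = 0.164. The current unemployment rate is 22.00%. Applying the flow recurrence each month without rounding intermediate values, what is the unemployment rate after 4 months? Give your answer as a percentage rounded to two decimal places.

With a fixed labor force, u_{t+1} = u_t + s·(1−u_t) − f·u_t = u_t·(1−s−f) + s.
Here 1−s−f = 0.810 and s = 0.026.
u_1 = 0.220000 × 0.810 + 0.026 = 0.204200.
u_2 = 0.204200 × 0.810 + 0.026 = 0.191402.
u_3 = 0.191402 × 0.810 + 0.026 = 0.181036.
u_4 = 0.181036 × 0.810 + 0.026 = 0.172639.

Unemployment rate after four months ≈ 17.26%.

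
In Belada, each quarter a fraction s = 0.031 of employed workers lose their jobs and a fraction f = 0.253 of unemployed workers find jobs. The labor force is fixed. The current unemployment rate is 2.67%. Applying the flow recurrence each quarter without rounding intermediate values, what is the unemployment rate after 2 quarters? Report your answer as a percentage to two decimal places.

With a fixed labor force, u_{t+1} = u_t + s·(1−u_t) − f·u_t = u_t·(1−s−f) + s.
Here 1−s−f = 0.716 and s = 0.031.
u_1 = 0.026700 × 0.716 + 0.031 = 0.050117.
u_2 = 0.050117 × 0.716 + 0.031 = 0.066884.

Unemployment rate after two quarters ≈ 6.69%.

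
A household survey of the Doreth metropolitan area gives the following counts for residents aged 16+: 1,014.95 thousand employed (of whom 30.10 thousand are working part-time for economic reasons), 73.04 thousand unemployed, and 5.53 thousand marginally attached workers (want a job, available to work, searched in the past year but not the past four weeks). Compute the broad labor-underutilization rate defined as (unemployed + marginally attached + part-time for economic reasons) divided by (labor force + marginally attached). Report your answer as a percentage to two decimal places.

Labor force = 1,014.95 + 73.04 = 1,087.99 thousand.
Numerator = 73.04 + 5.53 + 30.10 = 108.67 thousand.
Denominator = 1,087.99 + 5.53 = 1,093.52 thousand.
Broad rate = 108.67 / 1,093.52 = 9.94%.

Broad underutilization rate ≈ 9.94%.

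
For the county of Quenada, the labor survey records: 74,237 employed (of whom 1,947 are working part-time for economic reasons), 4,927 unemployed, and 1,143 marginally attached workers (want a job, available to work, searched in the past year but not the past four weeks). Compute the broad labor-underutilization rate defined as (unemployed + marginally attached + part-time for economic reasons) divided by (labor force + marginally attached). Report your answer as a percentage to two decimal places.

Labor force = 74,237 + 4,927 = 79,164.
Numerator = 4,927 + 1,143 + 1,947 = 8,017.
Denominator = 79,164 + 1,143 = 80,307.
Broad rate = 8,017 / 80,307 = 9.98%.

Broad underutilization rate ≈ 9.98%.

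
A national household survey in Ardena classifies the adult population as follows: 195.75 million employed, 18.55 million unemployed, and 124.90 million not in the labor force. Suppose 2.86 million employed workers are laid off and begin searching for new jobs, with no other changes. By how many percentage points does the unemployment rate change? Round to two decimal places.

Initially, labor force = 195.75 + 18.55 = 214.30 million, so u = 18.55/214.30 = 8.66%.
After the change, employed falls and unemployed rises by 2.86; labor force unchanged → E = 192.89, U = 21.41, labor force = 214.30 million.
New unemployment rate = 21.41 / 214.30 = 9.99%.
Change = 9.99% − 8.66% = +1.33 percentage points.

The unemployment rate changes by +1.33 percentage points.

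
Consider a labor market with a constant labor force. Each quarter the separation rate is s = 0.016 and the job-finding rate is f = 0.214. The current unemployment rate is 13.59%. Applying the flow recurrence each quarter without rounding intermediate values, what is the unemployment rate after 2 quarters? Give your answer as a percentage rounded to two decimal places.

With a fixed labor force, u_{t+1} = u_t + s·(1−u_t) − f·u_t = u_t·(1−s−f) + s.
Here 1−s−f = 0.770 and s = 0.016.
u_1 = 0.135900 × 0.770 + 0.016 = 0.120643.
u_2 = 0.120643 × 0.770 + 0.016 = 0.108895.

Unemployment rate after two quarters ≈ 10.89%.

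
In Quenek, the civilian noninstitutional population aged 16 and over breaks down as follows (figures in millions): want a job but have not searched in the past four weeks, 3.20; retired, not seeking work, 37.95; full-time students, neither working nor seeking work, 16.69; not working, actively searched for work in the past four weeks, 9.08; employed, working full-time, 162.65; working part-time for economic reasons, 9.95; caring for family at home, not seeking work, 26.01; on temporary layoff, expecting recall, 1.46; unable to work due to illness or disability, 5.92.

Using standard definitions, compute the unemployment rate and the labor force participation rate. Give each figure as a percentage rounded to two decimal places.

Unemployment rate ≈ 5.76%; labor force participation rate ≈ 67.11%.

Employed = 162.65 + 9.95 = 172.60 million (anyone who worked, including part-time for economic reasons, counts as employed).
Unemployed = 9.08 + 1.46 = 10.54 million (jobless and actively searching, or on temporary layoff).
Labor force = 172.60 + 10.54 = 183.14 million.
Not in labor force = 3.20 + 37.95 + 16.69 + 26.01 + 5.92 = 89.77 million (those not working and not actively searching are outside the labor force — including those who want a job but have given up searching).
Civilian working-age population = 183.14 + 89.77 = 272.91 million.
Unemployment rate = 10.54 / 183.14 = 5.76%.
Labor force participation rate = 183.14 / 272.91 = 67.11%.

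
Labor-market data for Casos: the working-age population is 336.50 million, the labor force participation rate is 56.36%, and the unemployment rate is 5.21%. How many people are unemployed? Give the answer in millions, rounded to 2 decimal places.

Labor force = 0.5636 × 336.50 = 189.65 million.
Unemployed = 0.0521 × 189.65 ≈ 9.88 million.

About 9.88 million are unemployed.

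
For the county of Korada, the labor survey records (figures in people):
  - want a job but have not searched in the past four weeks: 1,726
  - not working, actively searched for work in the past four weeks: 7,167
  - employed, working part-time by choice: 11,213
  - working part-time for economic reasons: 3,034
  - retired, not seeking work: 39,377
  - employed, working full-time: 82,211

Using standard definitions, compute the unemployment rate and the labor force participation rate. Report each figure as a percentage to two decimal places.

Employed = 11,213 + 3,034 + 82,211 = 96,458 (anyone who worked, including part-time for economic reasons, counts as employed).
Unemployed = 7,167.
Labor force = 96,458 + 7,167 = 103,625.
Not in labor force = 1,726 + 39,377 = 41,103 (those not working and not actively searching are outside the labor force — including those who want a job but have given up searching).
Civilian working-age population = 103,625 + 41,103 = 144,728.
Unemployment rate = 7,167 / 103,625 = 6.92%.
Labor force participation rate = 103,625 / 144,728 = 71.60%.

Unemployment rate ≈ 6.92%; labor force participation rate ≈ 71.60%.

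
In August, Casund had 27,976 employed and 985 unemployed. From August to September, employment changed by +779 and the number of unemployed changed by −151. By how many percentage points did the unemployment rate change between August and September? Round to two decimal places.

The unemployment rate changed by −0.58 percentage points.

August: labor force = 27,976 + 985 = 28,961; u = 985/28,961 = 3.40%.
September: labor force = 28,755 + 834 = 29,589; u = 834/29,589 = 2.82%.
Change = 2.82% − 3.40% = −0.58 pp.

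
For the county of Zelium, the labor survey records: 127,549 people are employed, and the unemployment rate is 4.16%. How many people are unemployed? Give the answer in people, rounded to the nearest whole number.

About 5,536 are unemployed.

Let U be the number unemployed. The labor force is E + U, and U/(E+U) = 0.0416.
So U = 0.0416 × 127,549 / (1 − 0.0416) = 5306.04 / 0.9584 ≈ 5,536.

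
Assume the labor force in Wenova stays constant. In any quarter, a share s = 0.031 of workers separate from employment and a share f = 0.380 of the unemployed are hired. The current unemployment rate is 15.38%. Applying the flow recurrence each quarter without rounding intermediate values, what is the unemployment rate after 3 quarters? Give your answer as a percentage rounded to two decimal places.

Unemployment rate after three quarters ≈ 9.14%.

With a fixed labor force, u_{t+1} = u_t + s·(1−u_t) − f·u_t = u_t·(1−s−f) + s.
Here 1−s−f = 0.589 and s = 0.031.
u_1 = 0.153800 × 0.589 + 0.031 = 0.121588.
u_2 = 0.121588 × 0.589 + 0.031 = 0.102615.
u_3 = 0.102615 × 0.589 + 0.031 = 0.091440.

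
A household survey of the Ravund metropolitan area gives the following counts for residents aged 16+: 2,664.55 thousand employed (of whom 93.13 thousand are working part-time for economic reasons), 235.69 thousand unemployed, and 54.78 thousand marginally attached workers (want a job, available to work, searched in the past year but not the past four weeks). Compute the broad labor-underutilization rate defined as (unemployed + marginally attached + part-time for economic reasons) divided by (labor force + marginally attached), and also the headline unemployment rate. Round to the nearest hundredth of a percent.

Labor force = 2,664.55 + 235.69 = 2,900.24 thousand.
Numerator = 235.69 + 54.78 + 93.13 = 383.60 thousand.
Denominator = 2,900.24 + 54.78 = 2,955.02 thousand.
Broad rate = 383.60 / 2,955.02 = 12.98%.
Headline unemployment rate = 235.69 / 2,900.24 = 8.13%.

Broad underutilization rate ≈ 12.98%; headline unemployment rate ≈ 8.13%.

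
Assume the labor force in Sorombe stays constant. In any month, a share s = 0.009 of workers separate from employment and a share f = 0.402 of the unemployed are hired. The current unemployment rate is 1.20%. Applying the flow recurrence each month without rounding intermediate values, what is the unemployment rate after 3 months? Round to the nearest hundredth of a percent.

Unemployment rate after three months ≈ 1.99%.

With a fixed labor force, u_{t+1} = u_t + s·(1−u_t) − f·u_t = u_t·(1−s−f) + s.
Here 1−s−f = 0.589 and s = 0.009.
u_1 = 0.012000 × 0.589 + 0.009 = 0.016068.
u_2 = 0.016068 × 0.589 + 0.009 = 0.018464.
u_3 = 0.018464 × 0.589 + 0.009 = 0.019875.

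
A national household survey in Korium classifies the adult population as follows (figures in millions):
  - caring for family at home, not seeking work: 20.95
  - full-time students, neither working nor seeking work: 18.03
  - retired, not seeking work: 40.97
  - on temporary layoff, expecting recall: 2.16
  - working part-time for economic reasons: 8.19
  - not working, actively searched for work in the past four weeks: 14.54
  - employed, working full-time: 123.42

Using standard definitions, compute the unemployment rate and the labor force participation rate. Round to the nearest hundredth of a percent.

Employed = 8.19 + 123.42 = 131.61 million (anyone who worked, including part-time for economic reasons, counts as employed).
Unemployed = 2.16 + 14.54 = 16.70 million (jobless and actively searching, or on temporary layoff).
Labor force = 131.61 + 16.70 = 148.31 million.
Not in labor force = 20.95 + 18.03 + 40.97 = 79.95 million (those not working and not actively searching are outside the labor force).
Civilian working-age population = 148.31 + 79.95 = 228.26 million.
Unemployment rate = 16.70 / 148.31 = 11.26%.
Labor force participation rate = 148.31 / 228.26 = 64.97%.

Unemployment rate ≈ 11.26%; labor force participation rate ≈ 64.97%.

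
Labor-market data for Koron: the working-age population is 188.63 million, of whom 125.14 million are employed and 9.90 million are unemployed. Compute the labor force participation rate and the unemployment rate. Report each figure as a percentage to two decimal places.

Labor force participation rate ≈ 71.59%; unemployment rate ≈ 7.33%.

Labor force = employed + unemployed = 125.14 + 9.90 = 135.04 million.
Unemployment rate = 9.90 / 135.04 = 7.33%.
Labor force participation rate = 135.04 / 188.63 = 71.59%.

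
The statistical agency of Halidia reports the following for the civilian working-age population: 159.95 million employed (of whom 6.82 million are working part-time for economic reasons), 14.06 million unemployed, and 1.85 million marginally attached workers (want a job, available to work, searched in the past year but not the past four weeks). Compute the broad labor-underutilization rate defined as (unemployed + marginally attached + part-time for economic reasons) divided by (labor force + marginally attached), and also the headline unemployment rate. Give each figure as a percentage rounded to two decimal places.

Broad underutilization rate ≈ 12.93%; headline unemployment rate ≈ 8.08%.

Labor force = 159.95 + 14.06 = 174.01 million.
Numerator = 14.06 + 1.85 + 6.82 = 22.73 million.
Denominator = 174.01 + 1.85 = 175.86 million.
Broad rate = 22.73 / 175.86 = 12.93%.
Headline unemployment rate = 14.06 / 174.01 = 8.08%.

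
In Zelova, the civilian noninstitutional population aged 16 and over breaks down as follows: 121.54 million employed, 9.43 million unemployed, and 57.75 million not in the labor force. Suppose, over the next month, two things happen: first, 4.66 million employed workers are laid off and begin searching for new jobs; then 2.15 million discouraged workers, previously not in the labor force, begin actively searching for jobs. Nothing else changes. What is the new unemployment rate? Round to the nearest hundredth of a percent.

Initially, labor force = 121.54 + 9.43 = 130.97 million, so u = 9.43/130.97 = 7.20%.
After the first change, employed falls and unemployed rises by 4.66; labor force unchanged → E = 116.88, U = 14.09, labor force = 130.97 million.
After the second change, unemployed and labor force both rise by 2.15 → E = 116.88, U = 16.24, labor force = 133.12 million.
New unemployment rate = 16.24 / 133.12 = 12.20%.

New unemployment rate ≈ 12.20%.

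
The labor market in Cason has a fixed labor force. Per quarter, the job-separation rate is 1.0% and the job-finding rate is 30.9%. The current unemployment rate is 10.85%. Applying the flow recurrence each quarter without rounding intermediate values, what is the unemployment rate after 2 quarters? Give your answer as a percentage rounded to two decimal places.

Unemployment rate after two quarters ≈ 6.71%.

With a fixed labor force, u_{t+1} = u_t + s·(1−u_t) − f·u_t = u_t·(1−s−f) + s.
Here 1−s−f = 0.681 and s = 0.010.
u_1 = 0.108500 × 0.681 + 0.010 = 0.083889.
u_2 = 0.083889 × 0.681 + 0.010 = 0.067128.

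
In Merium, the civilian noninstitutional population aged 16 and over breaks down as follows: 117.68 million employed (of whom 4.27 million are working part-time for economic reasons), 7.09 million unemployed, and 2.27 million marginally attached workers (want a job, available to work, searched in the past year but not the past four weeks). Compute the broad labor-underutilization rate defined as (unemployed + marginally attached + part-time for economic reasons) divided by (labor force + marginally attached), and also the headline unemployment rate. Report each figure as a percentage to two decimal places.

Labor force = 117.68 + 7.09 = 124.77 million.
Numerator = 7.09 + 2.27 + 4.27 = 13.63 million.
Denominator = 124.77 + 2.27 = 127.04 million.
Broad rate = 13.63 / 127.04 = 10.73%.
Headline unemployment rate = 7.09 / 124.77 = 5.68%.

Broad underutilization rate ≈ 10.73%; headline unemployment rate ≈ 5.68%.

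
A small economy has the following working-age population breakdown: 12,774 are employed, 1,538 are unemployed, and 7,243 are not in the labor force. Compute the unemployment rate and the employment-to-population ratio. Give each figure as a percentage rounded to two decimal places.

Unemployment rate ≈ 10.75%; employment-population ratio ≈ 59.26%.

Labor force = employed + unemployed = 12,774 + 1,538 = 14,312.
Working-age population = 14,312 + 7,243 = 21,555.
Unemployment rate = 1,538 / 14,312 = 10.75%.
Employment-population ratio = 12,774 / 21,555 = 59.26%.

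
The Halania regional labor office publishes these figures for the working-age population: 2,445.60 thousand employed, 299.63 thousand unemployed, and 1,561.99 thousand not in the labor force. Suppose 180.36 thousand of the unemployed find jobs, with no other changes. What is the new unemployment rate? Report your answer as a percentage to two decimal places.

Initially, labor force = 2,445.60 + 299.63 = 2,745.23 thousand, so u = 299.63/2,745.23 = 10.91%.
After the change, unemployed falls and employed rises by 180.36; labor force unchanged → E = 2,625.96, U = 119.27, labor force = 2,745.23 thousand.
New unemployment rate = 119.27 / 2,745.23 = 4.34%.

New unemployment rate ≈ 4.34%.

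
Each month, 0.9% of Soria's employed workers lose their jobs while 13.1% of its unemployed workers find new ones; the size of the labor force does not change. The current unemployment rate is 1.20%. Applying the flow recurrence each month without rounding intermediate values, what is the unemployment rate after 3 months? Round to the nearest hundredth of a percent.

Unemployment rate after three months ≈ 3.10%.

With a fixed labor force, u_{t+1} = u_t + s·(1−u_t) − f·u_t = u_t·(1−s−f) + s.
Here 1−s−f = 0.860 and s = 0.009.
u_1 = 0.012000 × 0.860 + 0.009 = 0.019320.
u_2 = 0.019320 × 0.860 + 0.009 = 0.025615.
u_3 = 0.025615 × 0.860 + 0.009 = 0.031029.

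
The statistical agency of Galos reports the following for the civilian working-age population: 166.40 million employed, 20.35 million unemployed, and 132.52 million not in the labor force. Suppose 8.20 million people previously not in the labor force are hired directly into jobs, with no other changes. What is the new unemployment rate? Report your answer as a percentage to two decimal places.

Initially, labor force = 166.40 + 20.35 = 186.75 million, so u = 20.35/186.75 = 10.90%.
After the change, employed and labor force both rise by 8.20; unemployed unchanged → E = 174.60, U = 20.35, labor force = 194.95 million.
New unemployment rate = 20.35 / 194.95 = 10.44%.

New unemployment rate ≈ 10.44%.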